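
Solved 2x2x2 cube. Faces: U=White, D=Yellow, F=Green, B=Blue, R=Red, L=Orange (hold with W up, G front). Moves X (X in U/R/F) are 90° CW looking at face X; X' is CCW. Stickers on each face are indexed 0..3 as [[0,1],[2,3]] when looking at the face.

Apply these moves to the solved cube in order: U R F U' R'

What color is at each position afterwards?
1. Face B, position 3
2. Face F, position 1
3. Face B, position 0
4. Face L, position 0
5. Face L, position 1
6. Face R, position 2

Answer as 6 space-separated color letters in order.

After move 1 (U): U=WWWW F=RRGG R=BBRR B=OOBB L=GGOO
After move 2 (R): R=RBRB U=WRWG F=RYGY D=YBYO B=WOWB
After move 3 (F): F=GRYY U=WROG R=WBGB D=RRYO L=GYOB
After move 4 (U'): U=RGWO F=GYYY R=GRGB B=WBWB L=WOOB
After move 5 (R'): R=RBGG U=RWWW F=GGYO D=RYYY B=OBRB
Query 1: B[3] = B
Query 2: F[1] = G
Query 3: B[0] = O
Query 4: L[0] = W
Query 5: L[1] = O
Query 6: R[2] = G

Answer: B G O W O G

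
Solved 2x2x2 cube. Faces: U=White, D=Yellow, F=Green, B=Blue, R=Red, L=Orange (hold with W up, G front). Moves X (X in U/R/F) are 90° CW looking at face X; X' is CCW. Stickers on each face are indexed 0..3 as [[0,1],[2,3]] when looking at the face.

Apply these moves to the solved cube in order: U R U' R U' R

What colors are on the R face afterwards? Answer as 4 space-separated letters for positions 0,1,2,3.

After move 1 (U): U=WWWW F=RRGG R=BBRR B=OOBB L=GGOO
After move 2 (R): R=RBRB U=WRWG F=RYGY D=YBYO B=WOWB
After move 3 (U'): U=RGWW F=GGGY R=RYRB B=RBWB L=WOOO
After move 4 (R): R=RRBY U=RGWY F=GBGO D=YWYR B=WBGB
After move 5 (U'): U=GYRW F=WOGO R=GBBY B=RRGB L=WBOO
After move 6 (R): R=BGYB U=GORO F=WWGR D=YGYR B=WRYB
Query: R face = BGYB

Answer: B G Y B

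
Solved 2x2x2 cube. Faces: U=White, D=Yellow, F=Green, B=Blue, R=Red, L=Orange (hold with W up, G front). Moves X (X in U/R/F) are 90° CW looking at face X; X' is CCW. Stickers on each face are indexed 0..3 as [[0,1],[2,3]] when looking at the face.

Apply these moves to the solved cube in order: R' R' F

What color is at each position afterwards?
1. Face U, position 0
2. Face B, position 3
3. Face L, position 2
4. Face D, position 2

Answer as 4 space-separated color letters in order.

Answer: W B O Y

Derivation:
After move 1 (R'): R=RRRR U=WBWB F=GWGW D=YGYG B=YBYB
After move 2 (R'): R=RRRR U=WYWY F=GBGB D=YWYW B=GBGB
After move 3 (F): F=GGBB U=WYOO R=WRYR D=RRYW L=OYOW
Query 1: U[0] = W
Query 2: B[3] = B
Query 3: L[2] = O
Query 4: D[2] = Y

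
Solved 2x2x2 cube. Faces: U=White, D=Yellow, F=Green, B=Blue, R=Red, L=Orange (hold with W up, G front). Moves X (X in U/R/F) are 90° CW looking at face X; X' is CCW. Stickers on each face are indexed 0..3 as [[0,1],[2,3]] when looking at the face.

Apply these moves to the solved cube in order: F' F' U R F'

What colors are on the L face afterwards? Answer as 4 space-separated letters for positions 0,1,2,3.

Answer: G G O Y

Derivation:
After move 1 (F'): F=GGGG U=WWRR R=YRYR D=OOYY L=OWOW
After move 2 (F'): F=GGGG U=WWYY R=OROR D=WWYY L=OROR
After move 3 (U): U=YWYW F=ORGG R=BBOR B=ORBB L=GGOR
After move 4 (R): R=OBRB U=YRYG F=OWGY D=WBYO B=WRWB
After move 5 (F'): F=WYOG U=YROR R=BBWB D=GRYO L=GGOY
Query: L face = GGOY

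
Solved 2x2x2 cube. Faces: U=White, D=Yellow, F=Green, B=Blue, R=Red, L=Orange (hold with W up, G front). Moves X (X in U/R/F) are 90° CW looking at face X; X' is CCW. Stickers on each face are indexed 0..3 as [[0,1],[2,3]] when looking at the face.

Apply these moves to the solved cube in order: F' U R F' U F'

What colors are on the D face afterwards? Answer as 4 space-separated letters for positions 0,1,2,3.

Answer: Y R Y O

Derivation:
After move 1 (F'): F=GGGG U=WWRR R=YRYR D=OOYY L=OWOW
After move 2 (U): U=RWRW F=YRGG R=BBYR B=OWBB L=GGOW
After move 3 (R): R=YBRB U=RRRG F=YOGY D=OBYO B=WWWB
After move 4 (F'): F=OYYG U=RRYR R=BBOB D=GWYO L=GGOR
After move 5 (U): U=YRRR F=BBYG R=WWOB B=GGWB L=OYOR
After move 6 (F'): F=BGBY U=YRWO R=WWGB D=YRYO L=OROR
Query: D face = YRYO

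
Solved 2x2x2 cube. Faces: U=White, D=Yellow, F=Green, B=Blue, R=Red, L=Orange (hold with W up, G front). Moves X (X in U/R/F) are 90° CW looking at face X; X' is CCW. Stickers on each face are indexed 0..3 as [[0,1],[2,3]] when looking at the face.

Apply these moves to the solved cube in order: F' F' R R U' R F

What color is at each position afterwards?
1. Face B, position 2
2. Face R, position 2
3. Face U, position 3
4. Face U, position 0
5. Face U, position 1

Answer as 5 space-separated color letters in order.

Answer: Y B B W R

Derivation:
After move 1 (F'): F=GGGG U=WWRR R=YRYR D=OOYY L=OWOW
After move 2 (F'): F=GGGG U=WWYY R=OROR D=WWYY L=OROR
After move 3 (R): R=OORR U=WGYG F=GWGY D=WBYB B=YBWB
After move 4 (R): R=RORO U=WWYY F=GBGB D=WWYY B=GBGB
After move 5 (U'): U=WYWY F=ORGB R=GBRO B=ROGB L=GBOR
After move 6 (R): R=RGOB U=WRWB F=OWGY D=WGYR B=YOYB
After move 7 (F): F=GOYW U=WRRB R=WGBB D=ORYR L=GWOG
Query 1: B[2] = Y
Query 2: R[2] = B
Query 3: U[3] = B
Query 4: U[0] = W
Query 5: U[1] = R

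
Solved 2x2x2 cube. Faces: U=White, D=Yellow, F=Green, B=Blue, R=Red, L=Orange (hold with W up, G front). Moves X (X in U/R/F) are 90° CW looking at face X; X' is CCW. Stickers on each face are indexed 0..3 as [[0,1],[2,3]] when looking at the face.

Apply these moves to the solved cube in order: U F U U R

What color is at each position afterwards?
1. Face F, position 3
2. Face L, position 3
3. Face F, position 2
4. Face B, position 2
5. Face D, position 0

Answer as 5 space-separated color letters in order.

After move 1 (U): U=WWWW F=RRGG R=BBRR B=OOBB L=GGOO
After move 2 (F): F=GRGR U=WWOG R=WBWR D=RBYY L=GYOY
After move 3 (U): U=OWGW F=WBGR R=OOWR B=GYBB L=GROY
After move 4 (U): U=GOWW F=OOGR R=GYWR B=GRBB L=WBOY
After move 5 (R): R=WGRY U=GOWR F=OBGY D=RBYG B=WROB
Query 1: F[3] = Y
Query 2: L[3] = Y
Query 3: F[2] = G
Query 4: B[2] = O
Query 5: D[0] = R

Answer: Y Y G O R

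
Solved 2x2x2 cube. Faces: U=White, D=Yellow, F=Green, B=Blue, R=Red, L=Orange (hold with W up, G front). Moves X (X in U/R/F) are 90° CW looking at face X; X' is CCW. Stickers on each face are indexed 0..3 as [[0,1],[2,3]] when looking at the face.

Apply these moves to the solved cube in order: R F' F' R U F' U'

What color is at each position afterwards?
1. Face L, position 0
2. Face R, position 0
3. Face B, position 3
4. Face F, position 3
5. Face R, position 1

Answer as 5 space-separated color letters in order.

Answer: O O B Y B

Derivation:
After move 1 (R): R=RRRR U=WGWG F=GYGY D=YBYB B=WBWB
After move 2 (F'): F=YYGG U=WGRR R=BRYR D=OOYB L=OGOW
After move 3 (F'): F=YGYG U=WGBY R=OROR D=GWYB L=OROR
After move 4 (R): R=OORR U=WGBG F=YWYB D=GWYW B=YBGB
After move 5 (U): U=BWGG F=OOYB R=YBRR B=ORGB L=YWOR
After move 6 (F'): F=OBOY U=BWYR R=WBGR D=WRYW L=YGOG
After move 7 (U'): U=WRBY F=YGOY R=OBGR B=WBGB L=OROG
Query 1: L[0] = O
Query 2: R[0] = O
Query 3: B[3] = B
Query 4: F[3] = Y
Query 5: R[1] = B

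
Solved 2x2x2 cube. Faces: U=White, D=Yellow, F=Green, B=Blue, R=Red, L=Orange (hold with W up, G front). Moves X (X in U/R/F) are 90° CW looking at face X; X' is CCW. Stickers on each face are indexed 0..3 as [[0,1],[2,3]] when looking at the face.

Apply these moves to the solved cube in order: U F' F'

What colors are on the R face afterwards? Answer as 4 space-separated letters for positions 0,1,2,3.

After move 1 (U): U=WWWW F=RRGG R=BBRR B=OOBB L=GGOO
After move 2 (F'): F=RGRG U=WWBR R=YBYR D=GOYY L=GWOW
After move 3 (F'): F=GGRR U=WWYY R=OBGR D=WWYY L=GROB
Query: R face = OBGR

Answer: O B G R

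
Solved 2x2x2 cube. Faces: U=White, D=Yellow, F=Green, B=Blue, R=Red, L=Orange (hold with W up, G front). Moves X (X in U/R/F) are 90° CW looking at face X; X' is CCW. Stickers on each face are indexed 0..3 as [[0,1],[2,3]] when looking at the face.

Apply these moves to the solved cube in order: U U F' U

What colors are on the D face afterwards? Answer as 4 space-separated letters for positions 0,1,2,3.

Answer: R O Y Y

Derivation:
After move 1 (U): U=WWWW F=RRGG R=BBRR B=OOBB L=GGOO
After move 2 (U): U=WWWW F=BBGG R=OORR B=GGBB L=RROO
After move 3 (F'): F=BGBG U=WWOR R=YOYR D=ROYY L=RWOW
After move 4 (U): U=OWRW F=YOBG R=GGYR B=RWBB L=BGOW
Query: D face = ROYY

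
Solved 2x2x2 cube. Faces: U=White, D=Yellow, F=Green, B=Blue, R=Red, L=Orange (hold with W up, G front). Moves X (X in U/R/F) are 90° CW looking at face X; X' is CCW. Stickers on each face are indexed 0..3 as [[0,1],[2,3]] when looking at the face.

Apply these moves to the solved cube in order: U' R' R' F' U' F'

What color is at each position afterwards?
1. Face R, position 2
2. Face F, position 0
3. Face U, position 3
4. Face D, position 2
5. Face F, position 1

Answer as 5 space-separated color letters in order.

After move 1 (U'): U=WWWW F=OOGG R=GGRR B=RRBB L=BBOO
After move 2 (R'): R=GRGR U=WBWR F=OWGW D=YOYG B=YRYB
After move 3 (R'): R=RRGG U=WYWY F=OBGR D=YWYW B=GROB
After move 4 (F'): F=BROG U=WYRG R=WRYG D=BOYW L=BYOW
After move 5 (U'): U=YGWR F=BYOG R=BRYG B=WROB L=GROW
After move 6 (F'): F=YGBO U=YGBY R=ORBG D=RWYW L=GROW
Query 1: R[2] = B
Query 2: F[0] = Y
Query 3: U[3] = Y
Query 4: D[2] = Y
Query 5: F[1] = G

Answer: B Y Y Y G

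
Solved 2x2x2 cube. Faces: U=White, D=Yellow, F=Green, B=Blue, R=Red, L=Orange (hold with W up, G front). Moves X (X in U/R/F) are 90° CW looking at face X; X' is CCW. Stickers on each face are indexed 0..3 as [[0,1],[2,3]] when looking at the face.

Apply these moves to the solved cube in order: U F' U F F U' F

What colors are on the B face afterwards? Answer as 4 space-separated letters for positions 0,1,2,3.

After move 1 (U): U=WWWW F=RRGG R=BBRR B=OOBB L=GGOO
After move 2 (F'): F=RGRG U=WWBR R=YBYR D=GOYY L=GWOW
After move 3 (U): U=BWRW F=YBRG R=OOYR B=GWBB L=RGOW
After move 4 (F): F=RYGB U=BWWG R=ROWR D=YOYY L=RGOO
After move 5 (F): F=GRBY U=BWOG R=WOGR D=WRYY L=RYOO
After move 6 (U'): U=WGBO F=RYBY R=GRGR B=WOBB L=GWOO
After move 7 (F): F=BRYY U=WGOW R=BROR D=GGYY L=GWOR
Query: B face = WOBB

Answer: W O B B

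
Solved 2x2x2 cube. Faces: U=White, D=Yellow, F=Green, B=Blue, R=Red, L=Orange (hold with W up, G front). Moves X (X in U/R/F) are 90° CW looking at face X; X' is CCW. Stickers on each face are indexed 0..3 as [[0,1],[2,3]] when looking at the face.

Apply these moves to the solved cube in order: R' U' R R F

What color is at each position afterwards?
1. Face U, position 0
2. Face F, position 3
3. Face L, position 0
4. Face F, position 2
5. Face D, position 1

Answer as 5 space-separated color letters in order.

After move 1 (R'): R=RRRR U=WBWB F=GWGW D=YGYG B=YBYB
After move 2 (U'): U=BBWW F=OOGW R=GWRR B=RRYB L=YBOO
After move 3 (R): R=RGRW U=BOWW F=OGGG D=YYYR B=WRBB
After move 4 (R): R=RRWG U=BGWG F=OYGR D=YBYW B=WROB
After move 5 (F): F=GORY U=BGOB R=WRGG D=WRYW L=YYOB
Query 1: U[0] = B
Query 2: F[3] = Y
Query 3: L[0] = Y
Query 4: F[2] = R
Query 5: D[1] = R

Answer: B Y Y R R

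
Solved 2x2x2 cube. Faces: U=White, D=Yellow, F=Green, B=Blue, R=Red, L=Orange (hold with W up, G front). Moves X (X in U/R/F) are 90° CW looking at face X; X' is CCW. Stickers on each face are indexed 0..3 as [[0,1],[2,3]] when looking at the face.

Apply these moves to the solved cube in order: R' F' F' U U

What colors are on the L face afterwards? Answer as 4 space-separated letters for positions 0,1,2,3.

After move 1 (R'): R=RRRR U=WBWB F=GWGW D=YGYG B=YBYB
After move 2 (F'): F=WWGG U=WBRR R=GRYR D=OOYG L=OBOW
After move 3 (F'): F=WGWG U=WBGY R=OROR D=BWYG L=OROR
After move 4 (U): U=GWYB F=ORWG R=YBOR B=ORYB L=WGOR
After move 5 (U): U=YGBW F=YBWG R=OROR B=WGYB L=OROR
Query: L face = OROR

Answer: O R O R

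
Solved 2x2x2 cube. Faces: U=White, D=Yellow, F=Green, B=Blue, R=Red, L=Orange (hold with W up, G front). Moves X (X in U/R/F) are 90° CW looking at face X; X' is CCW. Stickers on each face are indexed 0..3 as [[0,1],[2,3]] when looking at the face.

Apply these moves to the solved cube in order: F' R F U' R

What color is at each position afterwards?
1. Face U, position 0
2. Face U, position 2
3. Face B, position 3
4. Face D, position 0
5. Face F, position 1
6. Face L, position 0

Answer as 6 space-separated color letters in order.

Answer: G W B R Y R

Derivation:
After move 1 (F'): F=GGGG U=WWRR R=YRYR D=OOYY L=OWOW
After move 2 (R): R=YYRR U=WGRG F=GOGY D=OBYB B=RBWB
After move 3 (F): F=GGYO U=WGWW R=RYGR D=RYYB L=OOOB
After move 4 (U'): U=GWWW F=OOYO R=GGGR B=RYWB L=RBOB
After move 5 (R): R=GGRG U=GOWO F=OYYB D=RWYR B=WYWB
Query 1: U[0] = G
Query 2: U[2] = W
Query 3: B[3] = B
Query 4: D[0] = R
Query 5: F[1] = Y
Query 6: L[0] = R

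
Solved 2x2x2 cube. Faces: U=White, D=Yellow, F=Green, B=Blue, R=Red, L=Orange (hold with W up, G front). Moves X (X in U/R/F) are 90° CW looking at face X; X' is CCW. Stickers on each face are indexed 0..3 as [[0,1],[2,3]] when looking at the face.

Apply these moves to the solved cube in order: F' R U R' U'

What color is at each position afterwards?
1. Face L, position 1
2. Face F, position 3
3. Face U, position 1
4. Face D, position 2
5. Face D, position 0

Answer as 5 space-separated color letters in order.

After move 1 (F'): F=GGGG U=WWRR R=YRYR D=OOYY L=OWOW
After move 2 (R): R=YYRR U=WGRG F=GOGY D=OBYB B=RBWB
After move 3 (U): U=RWGG F=YYGY R=RBRR B=OWWB L=GOOW
After move 4 (R'): R=BRRR U=RWGO F=YWGG D=OYYY B=BWBB
After move 5 (U'): U=WORG F=GOGG R=YWRR B=BRBB L=BWOW
Query 1: L[1] = W
Query 2: F[3] = G
Query 3: U[1] = O
Query 4: D[2] = Y
Query 5: D[0] = O

Answer: W G O Y O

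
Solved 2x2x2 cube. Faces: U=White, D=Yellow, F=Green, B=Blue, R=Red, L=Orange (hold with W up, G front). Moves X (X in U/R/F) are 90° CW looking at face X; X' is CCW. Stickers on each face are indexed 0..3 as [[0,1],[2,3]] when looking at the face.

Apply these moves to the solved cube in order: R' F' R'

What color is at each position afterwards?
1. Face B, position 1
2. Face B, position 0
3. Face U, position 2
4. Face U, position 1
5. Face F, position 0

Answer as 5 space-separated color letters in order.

Answer: B G R Y W

Derivation:
After move 1 (R'): R=RRRR U=WBWB F=GWGW D=YGYG B=YBYB
After move 2 (F'): F=WWGG U=WBRR R=GRYR D=OOYG L=OBOW
After move 3 (R'): R=RRGY U=WYRY F=WBGR D=OWYG B=GBOB
Query 1: B[1] = B
Query 2: B[0] = G
Query 3: U[2] = R
Query 4: U[1] = Y
Query 5: F[0] = W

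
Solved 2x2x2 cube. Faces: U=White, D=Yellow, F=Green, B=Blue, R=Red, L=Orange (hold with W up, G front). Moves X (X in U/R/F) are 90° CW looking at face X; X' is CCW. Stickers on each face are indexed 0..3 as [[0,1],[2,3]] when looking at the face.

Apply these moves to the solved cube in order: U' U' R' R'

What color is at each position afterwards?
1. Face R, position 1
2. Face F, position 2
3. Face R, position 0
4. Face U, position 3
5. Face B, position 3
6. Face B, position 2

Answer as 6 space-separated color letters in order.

Answer: R G R Y B B

Derivation:
After move 1 (U'): U=WWWW F=OOGG R=GGRR B=RRBB L=BBOO
After move 2 (U'): U=WWWW F=BBGG R=OORR B=GGBB L=RROO
After move 3 (R'): R=OROR U=WBWG F=BWGW D=YBYG B=YGYB
After move 4 (R'): R=RROO U=WYWY F=BBGG D=YWYW B=GGBB
Query 1: R[1] = R
Query 2: F[2] = G
Query 3: R[0] = R
Query 4: U[3] = Y
Query 5: B[3] = B
Query 6: B[2] = B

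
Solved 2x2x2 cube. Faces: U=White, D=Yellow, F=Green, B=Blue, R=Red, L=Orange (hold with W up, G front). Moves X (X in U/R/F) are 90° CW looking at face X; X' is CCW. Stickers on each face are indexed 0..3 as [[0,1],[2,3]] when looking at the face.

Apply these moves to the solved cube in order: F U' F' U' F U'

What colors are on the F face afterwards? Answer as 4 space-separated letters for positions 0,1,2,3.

Answer: W B G O

Derivation:
After move 1 (F): F=GGGG U=WWOO R=WRWR D=RRYY L=OYOY
After move 2 (U'): U=WOWO F=OYGG R=GGWR B=WRBB L=BBOY
After move 3 (F'): F=YGOG U=WOGW R=RGRR D=BYYY L=BOOW
After move 4 (U'): U=OWWG F=BOOG R=YGRR B=RGBB L=WROW
After move 5 (F): F=OBGO U=OWWR R=WGGR D=RYYY L=WBOY
After move 6 (U'): U=WROW F=WBGO R=OBGR B=WGBB L=RGOY
Query: F face = WBGO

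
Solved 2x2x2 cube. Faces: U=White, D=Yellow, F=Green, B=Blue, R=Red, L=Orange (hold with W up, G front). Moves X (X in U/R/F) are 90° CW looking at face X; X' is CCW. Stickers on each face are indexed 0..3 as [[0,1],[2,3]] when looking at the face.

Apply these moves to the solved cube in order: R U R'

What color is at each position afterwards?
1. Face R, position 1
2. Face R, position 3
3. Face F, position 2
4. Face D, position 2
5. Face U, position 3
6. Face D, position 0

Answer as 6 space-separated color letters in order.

After move 1 (R): R=RRRR U=WGWG F=GYGY D=YBYB B=WBWB
After move 2 (U): U=WWGG F=RRGY R=WBRR B=OOWB L=GYOO
After move 3 (R'): R=BRWR U=WWGO F=RWGG D=YRYY B=BOBB
Query 1: R[1] = R
Query 2: R[3] = R
Query 3: F[2] = G
Query 4: D[2] = Y
Query 5: U[3] = O
Query 6: D[0] = Y

Answer: R R G Y O Y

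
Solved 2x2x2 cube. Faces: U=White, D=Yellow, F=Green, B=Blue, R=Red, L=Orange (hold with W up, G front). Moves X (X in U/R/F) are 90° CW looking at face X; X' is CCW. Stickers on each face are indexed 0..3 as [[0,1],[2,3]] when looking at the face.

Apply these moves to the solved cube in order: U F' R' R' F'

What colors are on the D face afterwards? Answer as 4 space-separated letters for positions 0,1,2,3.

Answer: W W Y R

Derivation:
After move 1 (U): U=WWWW F=RRGG R=BBRR B=OOBB L=GGOO
After move 2 (F'): F=RGRG U=WWBR R=YBYR D=GOYY L=GWOW
After move 3 (R'): R=BRYY U=WBBO F=RWRR D=GGYG B=YOOB
After move 4 (R'): R=RYBY U=WOBY F=RBRO D=GWYR B=GOGB
After move 5 (F'): F=BORR U=WORB R=WYGY D=WWYR L=GYOB
Query: D face = WWYR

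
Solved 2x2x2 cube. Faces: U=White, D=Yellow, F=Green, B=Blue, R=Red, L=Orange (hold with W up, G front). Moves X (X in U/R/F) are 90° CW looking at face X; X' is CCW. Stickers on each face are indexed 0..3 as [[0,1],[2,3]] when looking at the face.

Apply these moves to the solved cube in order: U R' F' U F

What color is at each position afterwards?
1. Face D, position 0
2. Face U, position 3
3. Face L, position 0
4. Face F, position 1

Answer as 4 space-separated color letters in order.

After move 1 (U): U=WWWW F=RRGG R=BBRR B=OOBB L=GGOO
After move 2 (R'): R=BRBR U=WBWO F=RWGW D=YRYG B=YOYB
After move 3 (F'): F=WWRG U=WBBB R=RRYR D=GOYG L=GOOW
After move 4 (U): U=BWBB F=RRRG R=YOYR B=GOYB L=WWOW
After move 5 (F): F=RRGR U=BWWW R=BOBR D=YYYG L=WGOO
Query 1: D[0] = Y
Query 2: U[3] = W
Query 3: L[0] = W
Query 4: F[1] = R

Answer: Y W W R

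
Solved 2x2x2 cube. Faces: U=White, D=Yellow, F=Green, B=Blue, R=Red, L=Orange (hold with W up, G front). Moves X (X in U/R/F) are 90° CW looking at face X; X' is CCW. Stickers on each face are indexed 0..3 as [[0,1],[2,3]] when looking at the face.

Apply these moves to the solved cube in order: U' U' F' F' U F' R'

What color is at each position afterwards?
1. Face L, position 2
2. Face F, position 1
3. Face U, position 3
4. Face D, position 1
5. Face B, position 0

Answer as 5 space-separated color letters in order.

After move 1 (U'): U=WWWW F=OOGG R=GGRR B=RRBB L=BBOO
After move 2 (U'): U=WWWW F=BBGG R=OORR B=GGBB L=RROO
After move 3 (F'): F=BGBG U=WWOR R=YOYR D=ROYY L=RWOW
After move 4 (F'): F=GGBB U=WWYY R=OORR D=WWYY L=RROO
After move 5 (U): U=YWYW F=OOBB R=GGRR B=RRBB L=GGOO
After move 6 (F'): F=OBOB U=YWGR R=WGWR D=GOYY L=GWOY
After move 7 (R'): R=GRWW U=YBGR F=OWOR D=GBYB B=YROB
Query 1: L[2] = O
Query 2: F[1] = W
Query 3: U[3] = R
Query 4: D[1] = B
Query 5: B[0] = Y

Answer: O W R B Y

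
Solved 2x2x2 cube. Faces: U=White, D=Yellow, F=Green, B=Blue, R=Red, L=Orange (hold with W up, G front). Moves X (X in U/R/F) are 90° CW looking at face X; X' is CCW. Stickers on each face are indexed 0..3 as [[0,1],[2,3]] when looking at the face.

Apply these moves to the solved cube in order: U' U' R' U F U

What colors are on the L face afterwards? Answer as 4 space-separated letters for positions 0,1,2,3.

Answer: G O O B

Derivation:
After move 1 (U'): U=WWWW F=OOGG R=GGRR B=RRBB L=BBOO
After move 2 (U'): U=WWWW F=BBGG R=OORR B=GGBB L=RROO
After move 3 (R'): R=OROR U=WBWG F=BWGW D=YBYG B=YGYB
After move 4 (U): U=WWGB F=ORGW R=YGOR B=RRYB L=BWOO
After move 5 (F): F=GOWR U=WWOW R=GGBR D=OYYG L=BYOB
After move 6 (U): U=OWWW F=GGWR R=RRBR B=BYYB L=GOOB
Query: L face = GOOB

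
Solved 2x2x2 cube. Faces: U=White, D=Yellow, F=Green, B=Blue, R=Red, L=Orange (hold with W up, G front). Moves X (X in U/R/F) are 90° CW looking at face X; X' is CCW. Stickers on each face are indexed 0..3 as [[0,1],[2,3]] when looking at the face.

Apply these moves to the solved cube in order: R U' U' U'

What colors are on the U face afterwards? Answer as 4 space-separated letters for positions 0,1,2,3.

After move 1 (R): R=RRRR U=WGWG F=GYGY D=YBYB B=WBWB
After move 2 (U'): U=GGWW F=OOGY R=GYRR B=RRWB L=WBOO
After move 3 (U'): U=GWGW F=WBGY R=OORR B=GYWB L=RROO
After move 4 (U'): U=WWGG F=RRGY R=WBRR B=OOWB L=GYOO
Query: U face = WWGG

Answer: W W G G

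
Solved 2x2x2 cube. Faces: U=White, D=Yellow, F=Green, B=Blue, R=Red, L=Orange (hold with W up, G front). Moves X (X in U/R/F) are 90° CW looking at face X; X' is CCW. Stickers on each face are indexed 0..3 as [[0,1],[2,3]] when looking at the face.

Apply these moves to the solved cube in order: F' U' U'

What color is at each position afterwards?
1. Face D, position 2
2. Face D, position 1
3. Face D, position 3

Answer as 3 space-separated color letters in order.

After move 1 (F'): F=GGGG U=WWRR R=YRYR D=OOYY L=OWOW
After move 2 (U'): U=WRWR F=OWGG R=GGYR B=YRBB L=BBOW
After move 3 (U'): U=RRWW F=BBGG R=OWYR B=GGBB L=YROW
Query 1: D[2] = Y
Query 2: D[1] = O
Query 3: D[3] = Y

Answer: Y O Y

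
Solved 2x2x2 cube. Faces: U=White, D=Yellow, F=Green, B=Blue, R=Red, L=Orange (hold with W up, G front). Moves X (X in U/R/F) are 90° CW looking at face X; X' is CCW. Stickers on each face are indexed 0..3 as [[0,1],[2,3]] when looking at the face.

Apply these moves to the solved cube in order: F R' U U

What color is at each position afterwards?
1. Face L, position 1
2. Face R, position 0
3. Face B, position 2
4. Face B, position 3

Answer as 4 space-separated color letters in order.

Answer: R O R B

Derivation:
After move 1 (F): F=GGGG U=WWOO R=WRWR D=RRYY L=OYOY
After move 2 (R'): R=RRWW U=WBOB F=GWGO D=RGYG B=YBRB
After move 3 (U): U=OWBB F=RRGO R=YBWW B=OYRB L=GWOY
After move 4 (U): U=BOBW F=YBGO R=OYWW B=GWRB L=RROY
Query 1: L[1] = R
Query 2: R[0] = O
Query 3: B[2] = R
Query 4: B[3] = B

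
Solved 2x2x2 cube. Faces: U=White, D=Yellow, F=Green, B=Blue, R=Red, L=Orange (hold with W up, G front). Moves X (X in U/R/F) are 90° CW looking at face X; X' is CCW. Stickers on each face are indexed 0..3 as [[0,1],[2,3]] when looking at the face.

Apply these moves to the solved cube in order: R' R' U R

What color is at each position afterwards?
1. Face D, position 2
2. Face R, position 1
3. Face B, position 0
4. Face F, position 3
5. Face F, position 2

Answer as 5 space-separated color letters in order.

Answer: Y G Y W G

Derivation:
After move 1 (R'): R=RRRR U=WBWB F=GWGW D=YGYG B=YBYB
After move 2 (R'): R=RRRR U=WYWY F=GBGB D=YWYW B=GBGB
After move 3 (U): U=WWYY F=RRGB R=GBRR B=OOGB L=GBOO
After move 4 (R): R=RGRB U=WRYB F=RWGW D=YGYO B=YOWB
Query 1: D[2] = Y
Query 2: R[1] = G
Query 3: B[0] = Y
Query 4: F[3] = W
Query 5: F[2] = G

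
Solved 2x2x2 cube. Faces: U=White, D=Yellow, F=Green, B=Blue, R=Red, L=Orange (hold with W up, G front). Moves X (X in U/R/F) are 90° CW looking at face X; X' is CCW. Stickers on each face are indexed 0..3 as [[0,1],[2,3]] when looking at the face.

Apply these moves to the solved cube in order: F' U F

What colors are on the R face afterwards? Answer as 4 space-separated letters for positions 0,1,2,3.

Answer: R B W R

Derivation:
After move 1 (F'): F=GGGG U=WWRR R=YRYR D=OOYY L=OWOW
After move 2 (U): U=RWRW F=YRGG R=BBYR B=OWBB L=GGOW
After move 3 (F): F=GYGR U=RWWG R=RBWR D=YBYY L=GOOO
Query: R face = RBWR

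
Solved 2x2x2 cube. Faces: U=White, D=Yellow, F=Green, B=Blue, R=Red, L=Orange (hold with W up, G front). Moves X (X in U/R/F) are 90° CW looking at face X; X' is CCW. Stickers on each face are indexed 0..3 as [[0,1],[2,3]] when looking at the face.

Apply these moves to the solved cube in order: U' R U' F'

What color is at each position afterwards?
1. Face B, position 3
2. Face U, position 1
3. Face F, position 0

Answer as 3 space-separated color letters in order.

Answer: B G B

Derivation:
After move 1 (U'): U=WWWW F=OOGG R=GGRR B=RRBB L=BBOO
After move 2 (R): R=RGRG U=WOWG F=OYGY D=YBYR B=WRWB
After move 3 (U'): U=OGWW F=BBGY R=OYRG B=RGWB L=WROO
After move 4 (F'): F=BYBG U=OGOR R=BYYG D=ROYR L=WWOW
Query 1: B[3] = B
Query 2: U[1] = G
Query 3: F[0] = B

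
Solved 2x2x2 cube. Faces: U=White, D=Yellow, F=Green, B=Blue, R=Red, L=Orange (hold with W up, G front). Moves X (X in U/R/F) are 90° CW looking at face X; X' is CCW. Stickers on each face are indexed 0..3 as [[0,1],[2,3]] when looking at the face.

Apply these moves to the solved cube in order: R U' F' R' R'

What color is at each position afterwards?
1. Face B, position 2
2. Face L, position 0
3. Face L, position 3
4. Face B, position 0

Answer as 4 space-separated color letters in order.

After move 1 (R): R=RRRR U=WGWG F=GYGY D=YBYB B=WBWB
After move 2 (U'): U=GGWW F=OOGY R=GYRR B=RRWB L=WBOO
After move 3 (F'): F=OYOG U=GGGR R=BYYR D=BOYB L=WWOW
After move 4 (R'): R=YRBY U=GWGR F=OGOR D=BYYG B=BROB
After move 5 (R'): R=RYYB U=GOGB F=OWOR D=BGYR B=GRYB
Query 1: B[2] = Y
Query 2: L[0] = W
Query 3: L[3] = W
Query 4: B[0] = G

Answer: Y W W G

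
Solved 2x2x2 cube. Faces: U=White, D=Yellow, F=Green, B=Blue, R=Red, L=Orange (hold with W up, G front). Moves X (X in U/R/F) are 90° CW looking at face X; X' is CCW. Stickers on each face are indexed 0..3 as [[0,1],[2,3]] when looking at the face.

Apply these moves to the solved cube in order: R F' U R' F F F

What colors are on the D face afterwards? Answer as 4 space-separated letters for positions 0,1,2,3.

After move 1 (R): R=RRRR U=WGWG F=GYGY D=YBYB B=WBWB
After move 2 (F'): F=YYGG U=WGRR R=BRYR D=OOYB L=OGOW
After move 3 (U): U=RWRG F=BRGG R=WBYR B=OGWB L=YYOW
After move 4 (R'): R=BRWY U=RWRO F=BWGG D=ORYG B=BGOB
After move 5 (F): F=GBGW U=RWWY R=RROY D=WBYG L=YOOR
After move 6 (F): F=GGWB U=RWRO R=WRYY D=ORYG L=YWOB
After move 7 (F): F=WGBG U=RWBW R=RROY D=YWYG L=YOOR
Query: D face = YWYG

Answer: Y W Y G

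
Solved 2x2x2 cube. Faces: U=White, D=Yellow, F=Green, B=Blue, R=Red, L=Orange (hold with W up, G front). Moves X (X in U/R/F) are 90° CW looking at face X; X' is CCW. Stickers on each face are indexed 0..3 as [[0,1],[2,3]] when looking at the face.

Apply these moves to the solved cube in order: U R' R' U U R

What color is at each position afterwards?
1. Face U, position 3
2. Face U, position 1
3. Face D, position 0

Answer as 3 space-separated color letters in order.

Answer: O O Y

Derivation:
After move 1 (U): U=WWWW F=RRGG R=BBRR B=OOBB L=GGOO
After move 2 (R'): R=BRBR U=WBWO F=RWGW D=YRYG B=YOYB
After move 3 (R'): R=RRBB U=WYWY F=RBGO D=YWYW B=GORB
After move 4 (U): U=WWYY F=RRGO R=GOBB B=GGRB L=RBOO
After move 5 (U): U=YWYW F=GOGO R=GGBB B=RBRB L=RROO
After move 6 (R): R=BGBG U=YOYO F=GWGW D=YRYR B=WBWB
Query 1: U[3] = O
Query 2: U[1] = O
Query 3: D[0] = Y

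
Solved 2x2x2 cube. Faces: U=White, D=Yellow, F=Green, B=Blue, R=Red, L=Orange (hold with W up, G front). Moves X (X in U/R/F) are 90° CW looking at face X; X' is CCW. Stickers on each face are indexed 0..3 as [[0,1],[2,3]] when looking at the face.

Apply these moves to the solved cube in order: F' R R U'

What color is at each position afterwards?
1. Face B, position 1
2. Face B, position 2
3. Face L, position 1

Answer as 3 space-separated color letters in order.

Answer: Y G B

Derivation:
After move 1 (F'): F=GGGG U=WWRR R=YRYR D=OOYY L=OWOW
After move 2 (R): R=YYRR U=WGRG F=GOGY D=OBYB B=RBWB
After move 3 (R): R=RYRY U=WORY F=GBGB D=OWYR B=GBGB
After move 4 (U'): U=OYWR F=OWGB R=GBRY B=RYGB L=GBOW
Query 1: B[1] = Y
Query 2: B[2] = G
Query 3: L[1] = B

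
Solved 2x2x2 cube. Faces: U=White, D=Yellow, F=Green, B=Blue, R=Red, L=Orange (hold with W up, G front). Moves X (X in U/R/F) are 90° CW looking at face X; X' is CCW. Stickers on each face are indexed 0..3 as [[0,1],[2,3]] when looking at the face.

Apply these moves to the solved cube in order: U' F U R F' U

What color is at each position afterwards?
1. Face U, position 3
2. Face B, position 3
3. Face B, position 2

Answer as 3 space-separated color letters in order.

After move 1 (U'): U=WWWW F=OOGG R=GGRR B=RRBB L=BBOO
After move 2 (F): F=GOGO U=WWOB R=WGWR D=RGYY L=BYOY
After move 3 (U): U=OWBW F=WGGO R=RRWR B=BYBB L=GOOY
After move 4 (R): R=WRRR U=OGBO F=WGGY D=RBYB B=WYWB
After move 5 (F'): F=GYWG U=OGWR R=BRRR D=OYYB L=GOOB
After move 6 (U): U=WORG F=BRWG R=WYRR B=GOWB L=GYOB
Query 1: U[3] = G
Query 2: B[3] = B
Query 3: B[2] = W

Answer: G B W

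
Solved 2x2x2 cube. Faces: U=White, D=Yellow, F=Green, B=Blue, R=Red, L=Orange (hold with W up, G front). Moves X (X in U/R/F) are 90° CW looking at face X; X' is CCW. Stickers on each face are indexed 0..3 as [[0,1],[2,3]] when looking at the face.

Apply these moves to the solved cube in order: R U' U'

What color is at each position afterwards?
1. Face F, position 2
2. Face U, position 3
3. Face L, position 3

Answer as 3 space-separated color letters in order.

After move 1 (R): R=RRRR U=WGWG F=GYGY D=YBYB B=WBWB
After move 2 (U'): U=GGWW F=OOGY R=GYRR B=RRWB L=WBOO
After move 3 (U'): U=GWGW F=WBGY R=OORR B=GYWB L=RROO
Query 1: F[2] = G
Query 2: U[3] = W
Query 3: L[3] = O

Answer: G W O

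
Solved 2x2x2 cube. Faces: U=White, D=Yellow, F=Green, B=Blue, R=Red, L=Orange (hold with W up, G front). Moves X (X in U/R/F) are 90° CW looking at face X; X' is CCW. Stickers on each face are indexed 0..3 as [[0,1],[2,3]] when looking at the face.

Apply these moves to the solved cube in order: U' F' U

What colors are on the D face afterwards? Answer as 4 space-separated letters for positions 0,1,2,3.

After move 1 (U'): U=WWWW F=OOGG R=GGRR B=RRBB L=BBOO
After move 2 (F'): F=OGOG U=WWGR R=YGYR D=BOYY L=BWOW
After move 3 (U): U=GWRW F=YGOG R=RRYR B=BWBB L=OGOW
Query: D face = BOYY

Answer: B O Y Y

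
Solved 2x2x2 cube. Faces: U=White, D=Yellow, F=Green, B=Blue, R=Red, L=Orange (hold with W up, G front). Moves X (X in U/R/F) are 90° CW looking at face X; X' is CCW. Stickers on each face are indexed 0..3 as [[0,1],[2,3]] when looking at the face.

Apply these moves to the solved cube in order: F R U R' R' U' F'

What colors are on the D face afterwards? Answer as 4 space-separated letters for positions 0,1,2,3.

Answer: Y Y Y G

Derivation:
After move 1 (F): F=GGGG U=WWOO R=WRWR D=RRYY L=OYOY
After move 2 (R): R=WWRR U=WGOG F=GRGY D=RBYB B=OBWB
After move 3 (U): U=OWGG F=WWGY R=OBRR B=OYWB L=GROY
After move 4 (R'): R=BROR U=OWGO F=WWGG D=RWYY B=BYBB
After move 5 (R'): R=RRBO U=OBGB F=WWGO D=RWYG B=YYWB
After move 6 (U'): U=BBOG F=GRGO R=WWBO B=RRWB L=YYOY
After move 7 (F'): F=ROGG U=BBWB R=WWRO D=YYYG L=YGOO
Query: D face = YYYG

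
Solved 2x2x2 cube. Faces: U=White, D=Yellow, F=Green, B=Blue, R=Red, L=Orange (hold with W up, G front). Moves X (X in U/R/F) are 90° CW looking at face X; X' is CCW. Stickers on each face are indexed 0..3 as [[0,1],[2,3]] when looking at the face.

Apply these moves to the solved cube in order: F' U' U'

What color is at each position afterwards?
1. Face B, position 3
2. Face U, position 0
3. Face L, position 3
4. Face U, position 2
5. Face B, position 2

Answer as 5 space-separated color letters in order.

After move 1 (F'): F=GGGG U=WWRR R=YRYR D=OOYY L=OWOW
After move 2 (U'): U=WRWR F=OWGG R=GGYR B=YRBB L=BBOW
After move 3 (U'): U=RRWW F=BBGG R=OWYR B=GGBB L=YROW
Query 1: B[3] = B
Query 2: U[0] = R
Query 3: L[3] = W
Query 4: U[2] = W
Query 5: B[2] = B

Answer: B R W W B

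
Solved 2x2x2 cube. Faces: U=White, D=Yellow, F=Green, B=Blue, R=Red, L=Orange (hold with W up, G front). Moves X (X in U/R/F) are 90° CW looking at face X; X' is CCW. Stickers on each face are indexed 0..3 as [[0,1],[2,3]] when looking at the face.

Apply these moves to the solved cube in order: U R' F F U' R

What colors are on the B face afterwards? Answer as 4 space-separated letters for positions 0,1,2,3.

After move 1 (U): U=WWWW F=RRGG R=BBRR B=OOBB L=GGOO
After move 2 (R'): R=BRBR U=WBWO F=RWGW D=YRYG B=YOYB
After move 3 (F): F=GRWW U=WBOG R=WROR D=BBYG L=GYOR
After move 4 (F): F=WGWR U=WBRY R=ORGR D=OWYG L=GBOB
After move 5 (U'): U=BYWR F=GBWR R=WGGR B=ORYB L=YOOB
After move 6 (R): R=GWRG U=BBWR F=GWWG D=OYYO B=RRYB
Query: B face = RRYB

Answer: R R Y B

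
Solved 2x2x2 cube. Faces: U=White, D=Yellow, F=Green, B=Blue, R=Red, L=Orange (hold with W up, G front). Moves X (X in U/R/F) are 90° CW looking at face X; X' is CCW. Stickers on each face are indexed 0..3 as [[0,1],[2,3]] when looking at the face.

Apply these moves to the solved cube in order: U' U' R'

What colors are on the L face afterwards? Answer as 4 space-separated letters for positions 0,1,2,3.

Answer: R R O O

Derivation:
After move 1 (U'): U=WWWW F=OOGG R=GGRR B=RRBB L=BBOO
After move 2 (U'): U=WWWW F=BBGG R=OORR B=GGBB L=RROO
After move 3 (R'): R=OROR U=WBWG F=BWGW D=YBYG B=YGYB
Query: L face = RROO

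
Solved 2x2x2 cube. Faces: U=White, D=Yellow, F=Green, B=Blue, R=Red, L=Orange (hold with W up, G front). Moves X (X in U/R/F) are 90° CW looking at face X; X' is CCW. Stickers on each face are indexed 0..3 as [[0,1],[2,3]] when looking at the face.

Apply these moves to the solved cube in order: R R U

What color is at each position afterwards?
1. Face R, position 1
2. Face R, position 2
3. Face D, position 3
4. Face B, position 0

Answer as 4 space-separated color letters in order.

After move 1 (R): R=RRRR U=WGWG F=GYGY D=YBYB B=WBWB
After move 2 (R): R=RRRR U=WYWY F=GBGB D=YWYW B=GBGB
After move 3 (U): U=WWYY F=RRGB R=GBRR B=OOGB L=GBOO
Query 1: R[1] = B
Query 2: R[2] = R
Query 3: D[3] = W
Query 4: B[0] = O

Answer: B R W O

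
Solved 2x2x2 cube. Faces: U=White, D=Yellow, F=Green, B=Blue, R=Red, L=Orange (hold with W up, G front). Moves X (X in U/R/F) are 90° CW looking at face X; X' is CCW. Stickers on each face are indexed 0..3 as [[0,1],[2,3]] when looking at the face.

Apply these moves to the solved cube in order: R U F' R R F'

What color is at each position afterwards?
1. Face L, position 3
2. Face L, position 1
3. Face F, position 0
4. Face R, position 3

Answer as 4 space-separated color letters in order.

After move 1 (R): R=RRRR U=WGWG F=GYGY D=YBYB B=WBWB
After move 2 (U): U=WWGG F=RRGY R=WBRR B=OOWB L=GYOO
After move 3 (F'): F=RYRG U=WWWR R=BBYR D=YOYB L=GGOG
After move 4 (R): R=YBRB U=WYWG F=RORB D=YWYO B=ROWB
After move 5 (R): R=RYBB U=WOWB F=RWRO D=YWYR B=GOYB
After move 6 (F'): F=WORR U=WORB R=WYYB D=GGYR L=GBOW
Query 1: L[3] = W
Query 2: L[1] = B
Query 3: F[0] = W
Query 4: R[3] = B

Answer: W B W B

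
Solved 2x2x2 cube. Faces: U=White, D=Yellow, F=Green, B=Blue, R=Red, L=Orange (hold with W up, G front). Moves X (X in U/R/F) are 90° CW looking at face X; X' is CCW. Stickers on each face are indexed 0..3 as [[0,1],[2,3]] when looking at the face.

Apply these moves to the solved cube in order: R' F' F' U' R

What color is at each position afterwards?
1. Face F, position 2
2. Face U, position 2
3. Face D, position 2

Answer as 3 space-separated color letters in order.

Answer: W W Y

Derivation:
After move 1 (R'): R=RRRR U=WBWB F=GWGW D=YGYG B=YBYB
After move 2 (F'): F=WWGG U=WBRR R=GRYR D=OOYG L=OBOW
After move 3 (F'): F=WGWG U=WBGY R=OROR D=BWYG L=OROR
After move 4 (U'): U=BYWG F=ORWG R=WGOR B=ORYB L=YBOR
After move 5 (R): R=OWRG U=BRWG F=OWWG D=BYYO B=GRYB
Query 1: F[2] = W
Query 2: U[2] = W
Query 3: D[2] = Y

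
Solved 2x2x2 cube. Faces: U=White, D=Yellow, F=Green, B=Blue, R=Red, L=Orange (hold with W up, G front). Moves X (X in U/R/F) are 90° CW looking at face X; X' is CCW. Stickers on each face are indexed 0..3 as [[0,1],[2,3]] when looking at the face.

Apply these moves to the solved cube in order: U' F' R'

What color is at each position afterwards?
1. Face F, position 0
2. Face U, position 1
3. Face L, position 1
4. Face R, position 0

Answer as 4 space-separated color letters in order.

After move 1 (U'): U=WWWW F=OOGG R=GGRR B=RRBB L=BBOO
After move 2 (F'): F=OGOG U=WWGR R=YGYR D=BOYY L=BWOW
After move 3 (R'): R=GRYY U=WBGR F=OWOR D=BGYG B=YROB
Query 1: F[0] = O
Query 2: U[1] = B
Query 3: L[1] = W
Query 4: R[0] = G

Answer: O B W G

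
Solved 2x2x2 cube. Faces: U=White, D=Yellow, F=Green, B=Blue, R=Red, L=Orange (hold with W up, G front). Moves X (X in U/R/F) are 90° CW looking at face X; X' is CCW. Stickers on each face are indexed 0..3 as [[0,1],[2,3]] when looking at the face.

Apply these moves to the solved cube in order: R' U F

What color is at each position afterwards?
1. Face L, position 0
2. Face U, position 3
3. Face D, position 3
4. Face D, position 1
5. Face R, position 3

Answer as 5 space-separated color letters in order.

Answer: G W G Y R

Derivation:
After move 1 (R'): R=RRRR U=WBWB F=GWGW D=YGYG B=YBYB
After move 2 (U): U=WWBB F=RRGW R=YBRR B=OOYB L=GWOO
After move 3 (F): F=GRWR U=WWOW R=BBBR D=RYYG L=GYOG
Query 1: L[0] = G
Query 2: U[3] = W
Query 3: D[3] = G
Query 4: D[1] = Y
Query 5: R[3] = R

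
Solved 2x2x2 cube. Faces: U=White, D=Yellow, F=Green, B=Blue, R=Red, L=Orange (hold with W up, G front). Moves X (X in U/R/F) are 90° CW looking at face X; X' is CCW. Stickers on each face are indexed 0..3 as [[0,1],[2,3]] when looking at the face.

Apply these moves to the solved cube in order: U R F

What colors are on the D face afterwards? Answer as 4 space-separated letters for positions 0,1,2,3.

Answer: R R Y O

Derivation:
After move 1 (U): U=WWWW F=RRGG R=BBRR B=OOBB L=GGOO
After move 2 (R): R=RBRB U=WRWG F=RYGY D=YBYO B=WOWB
After move 3 (F): F=GRYY U=WROG R=WBGB D=RRYO L=GYOB
Query: D face = RRYO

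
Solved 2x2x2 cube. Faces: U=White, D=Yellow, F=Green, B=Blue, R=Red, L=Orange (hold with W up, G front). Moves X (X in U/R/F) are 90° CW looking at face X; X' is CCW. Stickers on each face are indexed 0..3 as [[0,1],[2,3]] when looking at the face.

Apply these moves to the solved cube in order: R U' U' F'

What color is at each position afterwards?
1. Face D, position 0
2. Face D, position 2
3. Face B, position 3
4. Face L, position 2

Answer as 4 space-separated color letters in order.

After move 1 (R): R=RRRR U=WGWG F=GYGY D=YBYB B=WBWB
After move 2 (U'): U=GGWW F=OOGY R=GYRR B=RRWB L=WBOO
After move 3 (U'): U=GWGW F=WBGY R=OORR B=GYWB L=RROO
After move 4 (F'): F=BYWG U=GWOR R=BOYR D=ROYB L=RWOG
Query 1: D[0] = R
Query 2: D[2] = Y
Query 3: B[3] = B
Query 4: L[2] = O

Answer: R Y B O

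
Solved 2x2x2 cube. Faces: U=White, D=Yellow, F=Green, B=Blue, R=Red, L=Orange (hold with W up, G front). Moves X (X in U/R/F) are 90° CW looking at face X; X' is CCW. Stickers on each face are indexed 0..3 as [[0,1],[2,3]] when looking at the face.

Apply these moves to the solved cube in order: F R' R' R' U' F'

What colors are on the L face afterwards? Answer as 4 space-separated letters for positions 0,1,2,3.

Answer: O O O W

Derivation:
After move 1 (F): F=GGGG U=WWOO R=WRWR D=RRYY L=OYOY
After move 2 (R'): R=RRWW U=WBOB F=GWGO D=RGYG B=YBRB
After move 3 (R'): R=RWRW U=WROY F=GBGB D=RWYO B=GBGB
After move 4 (R'): R=WWRR U=WGOG F=GRGY D=RBYB B=OBWB
After move 5 (U'): U=GGWO F=OYGY R=GRRR B=WWWB L=OBOY
After move 6 (F'): F=YYOG U=GGGR R=BRRR D=BYYB L=OOOW
Query: L face = OOOW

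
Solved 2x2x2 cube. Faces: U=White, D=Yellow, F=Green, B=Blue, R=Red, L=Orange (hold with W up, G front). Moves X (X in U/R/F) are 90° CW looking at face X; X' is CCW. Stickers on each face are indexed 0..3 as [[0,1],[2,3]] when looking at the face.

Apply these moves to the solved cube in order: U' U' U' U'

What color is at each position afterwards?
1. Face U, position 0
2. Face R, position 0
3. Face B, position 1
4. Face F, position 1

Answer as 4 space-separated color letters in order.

Answer: W R B G

Derivation:
After move 1 (U'): U=WWWW F=OOGG R=GGRR B=RRBB L=BBOO
After move 2 (U'): U=WWWW F=BBGG R=OORR B=GGBB L=RROO
After move 3 (U'): U=WWWW F=RRGG R=BBRR B=OOBB L=GGOO
After move 4 (U'): U=WWWW F=GGGG R=RRRR B=BBBB L=OOOO
Query 1: U[0] = W
Query 2: R[0] = R
Query 3: B[1] = B
Query 4: F[1] = G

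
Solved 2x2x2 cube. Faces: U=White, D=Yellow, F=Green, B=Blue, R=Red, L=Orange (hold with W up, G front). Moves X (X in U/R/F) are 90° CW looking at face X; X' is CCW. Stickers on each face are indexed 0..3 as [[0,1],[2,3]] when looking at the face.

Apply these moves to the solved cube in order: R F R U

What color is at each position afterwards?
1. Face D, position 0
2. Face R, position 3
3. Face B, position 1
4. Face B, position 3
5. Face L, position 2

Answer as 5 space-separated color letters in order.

Answer: R R Y B O

Derivation:
After move 1 (R): R=RRRR U=WGWG F=GYGY D=YBYB B=WBWB
After move 2 (F): F=GGYY U=WGOO R=WRGR D=RRYB L=OYOB
After move 3 (R): R=GWRR U=WGOY F=GRYB D=RWYW B=OBGB
After move 4 (U): U=OWYG F=GWYB R=OBRR B=OYGB L=GROB
Query 1: D[0] = R
Query 2: R[3] = R
Query 3: B[1] = Y
Query 4: B[3] = B
Query 5: L[2] = O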